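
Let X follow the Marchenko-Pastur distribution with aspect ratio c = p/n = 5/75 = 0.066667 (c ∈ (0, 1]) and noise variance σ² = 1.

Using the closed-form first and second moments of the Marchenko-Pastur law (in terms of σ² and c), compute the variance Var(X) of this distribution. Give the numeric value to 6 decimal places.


Recall the MP moments m_1 = E[X] = σ² and m_2 = E[X²] = σ⁴ (1 + c).
m_1 = E[X] = σ² = 1, so m_1² = 1.
m_2 = E[X²] = σ⁴ (1 + c) = 1 · (1 + 0.066667) = 1 · 1.066667 = 1.066667.
(Note m_2 − m_1² simplifies to c · σ⁴ = 0.066667 · 1.)

Var(X) = m_2 − m_1² = 1.066667 − 1 = 0.066667.


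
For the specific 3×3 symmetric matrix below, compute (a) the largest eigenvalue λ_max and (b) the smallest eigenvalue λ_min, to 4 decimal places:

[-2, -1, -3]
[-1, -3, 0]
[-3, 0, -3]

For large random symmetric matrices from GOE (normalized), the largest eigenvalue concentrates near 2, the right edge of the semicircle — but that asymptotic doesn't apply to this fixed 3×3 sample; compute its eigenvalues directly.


Since M is real symmetric, all three eigenvalues are real; they are the roots of det(λI − M) = λ³ − (tr M) λ² + s λ − det M, where s is the sum of the principal 2×2 minors.
tr M = -2 + (-3) + (-3) = -8.
s = ((-2)·(-3) − (-1)²) + ((-2)·(-3) − (-3)²) + ((-3)·(-3) − 0²) = 5 + (-3) + 9 = 11.
det M (expand along row 1) = (-2)·9 − (-1)·3 + (-3)·(-9) = 12.
Characteristic polynomial: λ³ + 8λ² + 11λ − 12 = 0.
Substitute λ = y + (tr M)/3 = y − 2.666667 to remove the quadratic term: y³ + p·y + q = 0 with p = s − (tr M)²/3 = -10.333333 and q = −2(tr M)³/27 + (tr M)·s/3 − det M = -3.407407.
Three real roots ⇒ use the trigonometric (Viète) form: r = 2√(−p/3) = 3.711843, φ = arccos(3q/(p·r)) = arccos(0.266511) = 1.301025 rad.
y_k = r·cos(φ/3 − 2πk/3) for k = 0, 1, 2 gives y = 3.368229, -0.333333, -3.034895.
λ_k = y_k − 2.666667 gives λ = 0.7016, -3.0000, -5.7016 (check: the sum is -8.0000 = tr M).

Hence λ_max = 0.7016 and λ_min = -5.7016.


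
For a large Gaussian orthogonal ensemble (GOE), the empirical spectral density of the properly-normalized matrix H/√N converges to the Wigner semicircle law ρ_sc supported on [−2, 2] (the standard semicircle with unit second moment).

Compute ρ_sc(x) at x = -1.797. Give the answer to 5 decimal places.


ρ_sc(x) = (1/(2π)) √(4 − x²). With x = -1.797:
  4 − x² = 4 − (-1.797)² = 4 − 3.229209 = 0.770791.
  √(4 − x²) = 0.877947.
  1/(2π) = 0.159155.
  ρ_sc(-1.797) = 0.159155 · 0.877947 = 0.139730.

Rounded to 5 decimal places: ρ_sc(-1.797) ≈ 0.13973.


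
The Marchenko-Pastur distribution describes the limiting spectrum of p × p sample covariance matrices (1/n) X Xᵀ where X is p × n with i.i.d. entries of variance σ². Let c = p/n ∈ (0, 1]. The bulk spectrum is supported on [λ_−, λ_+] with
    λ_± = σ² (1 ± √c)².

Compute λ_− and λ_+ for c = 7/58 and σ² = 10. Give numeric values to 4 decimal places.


c = 7/58 = 0.120690; √c = 0.347404.
λ_− = σ² (1 − √c)² = 10 · (1 − 0.347404)² = 10 · (0.652596)² = 4.258813.
λ_+ = σ² (1 + √c)² = 10 · (1 + 0.347404)² = 10 · (1.347404)² = 18.154980.

Rounded to 4 decimal places: λ_− ≈ 4.2588, λ_+ ≈ 18.1550.


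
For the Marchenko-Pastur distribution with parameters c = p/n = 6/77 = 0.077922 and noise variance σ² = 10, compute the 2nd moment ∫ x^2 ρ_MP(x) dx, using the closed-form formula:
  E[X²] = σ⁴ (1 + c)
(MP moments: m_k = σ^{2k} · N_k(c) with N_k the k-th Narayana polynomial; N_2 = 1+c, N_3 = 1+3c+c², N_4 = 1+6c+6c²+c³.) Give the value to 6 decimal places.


E[X²] = σ⁴ (1 + c) (second MP moment). With σ² = 10 (so σ⁴ = 100) and c = 6/77 = 0.077922: E[X²] = 100 · (1 + 0.077922) = 100 · 1.077922.

So E[X^2] = 107.792208.


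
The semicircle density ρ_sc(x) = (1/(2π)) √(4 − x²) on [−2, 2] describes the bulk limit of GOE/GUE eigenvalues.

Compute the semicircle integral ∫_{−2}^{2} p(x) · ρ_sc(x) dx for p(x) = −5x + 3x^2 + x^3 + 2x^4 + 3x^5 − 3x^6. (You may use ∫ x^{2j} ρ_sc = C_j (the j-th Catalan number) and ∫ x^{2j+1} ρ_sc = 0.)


Write p(x) = Σ a_i x^i, split into monomials and integrate each against ρ_sc separately.
Using ∫ x^{2j} ρ_sc = C_j = (1/(j+1)) C(2j, j) (Catalan numbers) and ∫ x^{2j+1} ρ_sc = 0 (odd monomials vanish by symmetry):
  i = 1 (odd): ∫ x^1 ρ_sc = 0 (vanishes)
  i = 2 (even): a_2 · C_{1} = 3 · 1 = 3
  i = 3 (odd): ∫ x^3 ρ_sc = 0 (vanishes)
  i = 4 (even): a_4 · C_{2} = 2 · 2 = 4
  i = 5 (odd): ∫ x^5 ρ_sc = 0 (vanishes)
  i = 6 (even): a_6 · C_{3} = -3 · 5 = -15

Summing the contributions: ∫_{−2}^{2} p(x) ρ_sc(x) dx = 3 + 4 + (-15) = -8.


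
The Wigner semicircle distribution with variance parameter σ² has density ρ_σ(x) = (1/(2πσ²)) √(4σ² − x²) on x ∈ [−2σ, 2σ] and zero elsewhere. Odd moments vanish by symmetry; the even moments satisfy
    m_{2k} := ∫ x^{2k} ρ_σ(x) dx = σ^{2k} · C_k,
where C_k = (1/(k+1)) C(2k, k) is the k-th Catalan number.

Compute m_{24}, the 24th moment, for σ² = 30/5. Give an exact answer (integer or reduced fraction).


By the scaled semicircle moment identity, m_{2k} = σ^{2k} · C_k with k = 12.
C_12 = (1/(k+1)) · C(2k, k) = (1/13) · C(24, 12) = (1/13) · 2704156 = 208012.
σ^{2k} = (σ²)^k = (30/5)^12 = 2176782336.

Therefore m_{24} = σ^{24} · C_12 = 2176782336 · 208012 = 452796847276032.


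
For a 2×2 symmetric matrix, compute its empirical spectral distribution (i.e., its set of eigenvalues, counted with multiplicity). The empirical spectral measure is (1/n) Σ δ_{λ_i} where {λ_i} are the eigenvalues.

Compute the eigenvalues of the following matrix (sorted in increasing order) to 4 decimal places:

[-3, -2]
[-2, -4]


Since M is real symmetric, both eigenvalues are real; they are the roots of det(λI − M) = λ² − (tr M) λ + det M.
tr M = -3 + (-4) = -7.
det M = (-3)·(-4) − (-2)² = 12 − 4 = 8.
Characteristic polynomial: λ² + 7λ + 8 = 0.
Discriminant Δ = (tr M)² − 4·det M = 49 − 32 = 17; √Δ = 4.123106.
λ = (tr M ± √Δ)/2 = (-7 ± 4.123106)/2, giving (tr M − √Δ)/2 = -5.5616 and (tr M + √Δ)/2 = -1.4384.

Eigenvalues sorted in increasing order: [-5.5616, -1.4384].


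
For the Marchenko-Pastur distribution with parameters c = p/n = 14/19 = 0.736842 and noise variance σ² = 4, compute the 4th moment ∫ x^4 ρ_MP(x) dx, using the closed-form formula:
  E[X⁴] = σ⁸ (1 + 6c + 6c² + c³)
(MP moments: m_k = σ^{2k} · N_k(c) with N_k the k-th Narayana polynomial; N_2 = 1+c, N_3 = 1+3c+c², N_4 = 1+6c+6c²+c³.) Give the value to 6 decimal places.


E[X⁴] = σ⁸ (1 + 6c + 6c² + c³) (fourth MP moment). With σ² = 4 (so σ⁸ = 256) and c = 14/19 = 0.736842: E[X⁴] = 256 · (1 + 6·0.736842 + 6·(0.736842)² + (0.736842)³) = 256 · 9.078729.

So E[X^4] = 2324.154541.


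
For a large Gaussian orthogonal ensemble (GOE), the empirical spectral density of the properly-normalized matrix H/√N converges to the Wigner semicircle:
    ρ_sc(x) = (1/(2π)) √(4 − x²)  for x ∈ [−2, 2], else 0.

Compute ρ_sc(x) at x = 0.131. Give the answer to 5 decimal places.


ρ_sc(x) = (1/(2π)) √(4 − x²). With x = 0.131:
  4 − x² = 4 − (0.131)² = 4 − 0.017161 = 3.982839.
  √(4 − x²) = 1.995705.
  1/(2π) = 0.159155.
  ρ_sc(0.131) = 0.159155 · 1.995705 = 0.317626.

Rounded to 5 decimal places: ρ_sc(0.131) ≈ 0.31763.


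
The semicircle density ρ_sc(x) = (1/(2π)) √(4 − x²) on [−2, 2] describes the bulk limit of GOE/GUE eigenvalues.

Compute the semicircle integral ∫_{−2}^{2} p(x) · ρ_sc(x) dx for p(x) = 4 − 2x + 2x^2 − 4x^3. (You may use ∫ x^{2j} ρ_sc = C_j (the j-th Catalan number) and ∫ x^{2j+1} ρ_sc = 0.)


Write p(x) = Σ a_i x^i, split into monomials and integrate each against ρ_sc separately.
Using ∫ x^{2j} ρ_sc = C_j = (1/(j+1)) C(2j, j) (Catalan numbers) and ∫ x^{2j+1} ρ_sc = 0 (odd monomials vanish by symmetry):
  i = 0 (even): a_0 · C_{0} = 4 · 1 = 4
  i = 1 (odd): ∫ x^1 ρ_sc = 0 (vanishes)
  i = 2 (even): a_2 · C_{1} = 2 · 1 = 2
  i = 3 (odd): ∫ x^3 ρ_sc = 0 (vanishes)

Summing the contributions: ∫_{−2}^{2} p(x) ρ_sc(x) dx = 4 + 2 = 6.


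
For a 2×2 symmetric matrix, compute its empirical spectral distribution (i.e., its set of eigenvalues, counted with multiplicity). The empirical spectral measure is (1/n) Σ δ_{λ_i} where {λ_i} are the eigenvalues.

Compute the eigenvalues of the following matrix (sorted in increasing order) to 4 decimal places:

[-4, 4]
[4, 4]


Since M is real symmetric, both eigenvalues are real; they are the roots of det(λI − M) = λ² − (tr M) λ + det M.
tr M = -4 + 4 = 0.
det M = (-4)·4 − 4² = -16 − 16 = -32.
Characteristic polynomial: λ² − 32 = 0.
Discriminant Δ = (tr M)² − 4·det M = 0 − (-128) = 128; √Δ = 11.313708.
λ = (tr M ± √Δ)/2 = (0 ± 11.313708)/2, giving (tr M − √Δ)/2 = -5.6569 and (tr M + √Δ)/2 = 5.6569.

Eigenvalues sorted in increasing order: [-5.6569, 5.6569].


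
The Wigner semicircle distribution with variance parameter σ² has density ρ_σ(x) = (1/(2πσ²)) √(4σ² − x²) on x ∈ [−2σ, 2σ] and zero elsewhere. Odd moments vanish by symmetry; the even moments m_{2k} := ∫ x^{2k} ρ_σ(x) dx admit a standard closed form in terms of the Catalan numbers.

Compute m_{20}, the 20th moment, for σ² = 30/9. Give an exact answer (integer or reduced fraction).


By the scaled semicircle moment identity, m_{2k} = σ^{2k} · C_k with k = 10.
C_10 = (1/(k+1)) · C(2k, k) = (1/11) · C(20, 10) = (1/11) · 184756 = 16796.
σ^{2k} = (σ²)^k = (30/9)^10 = 10000000000/59049.

Therefore m_{20} = σ^{20} · C_10 = (10000000000/59049) · 16796 = 167960000000000/59049.


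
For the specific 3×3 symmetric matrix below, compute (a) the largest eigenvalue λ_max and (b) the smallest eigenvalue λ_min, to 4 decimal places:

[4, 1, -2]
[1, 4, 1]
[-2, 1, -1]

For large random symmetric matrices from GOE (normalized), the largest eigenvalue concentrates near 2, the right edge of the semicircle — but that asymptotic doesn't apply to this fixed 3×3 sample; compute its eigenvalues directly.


Since M is real symmetric, all three eigenvalues are real; they are the roots of det(λI − M) = λ³ − (tr M) λ² + s λ − det M, where s is the sum of the principal 2×2 minors.
tr M = 4 + 4 + (-1) = 7.
s = (4·4 − 1²) + (4·(-1) − (-2)²) + (4·(-1) − 1²) = 15 + (-8) + (-5) = 2.
det M (expand along row 1) = 4·(-5) − 1·1 + (-2)·9 = -39.
Characteristic polynomial: λ³ − 7λ² + 2λ + 39 = 0.
Substitute λ = y + (tr M)/3 = y + 2.333333 to remove the quadratic term: y³ + p·y + q = 0 with p = s − (tr M)²/3 = -14.333333 and q = −2(tr M)³/27 + (tr M)·s/3 − det M = 18.259259.
Three real roots ⇒ use the trigonometric (Viète) form: r = 2√(−p/3) = 4.371626, φ = arccos(3q/(p·r)) = arccos(-0.874207) = 2.634596 rad.
y_k = r·cos(φ/3 − 2πk/3) for k = 0, 1, 2 gives y = 2.791451, 1.517895, -4.309346.
λ_k = y_k + 2.333333 gives λ = 5.1248, 3.8512, -1.9760 (check: the sum is 7.0000 = tr M).

Hence λ_max = 5.1248 and λ_min = -1.9760.


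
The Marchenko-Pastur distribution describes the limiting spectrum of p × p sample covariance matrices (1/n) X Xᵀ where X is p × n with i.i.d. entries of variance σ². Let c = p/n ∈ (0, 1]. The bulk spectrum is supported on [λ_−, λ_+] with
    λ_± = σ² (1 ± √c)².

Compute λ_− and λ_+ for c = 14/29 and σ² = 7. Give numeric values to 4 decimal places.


c = 14/29 = 0.482759; √c = 0.694808.
λ_− = σ² (1 − √c)² = 7 · (1 − 0.694808)² = 7 · (0.305192)² = 0.651994.
λ_+ = σ² (1 + √c)² = 7 · (1 + 0.694808)² = 7 · (1.694808)² = 20.106627.

Rounded to 4 decimal places: λ_− ≈ 0.6520, λ_+ ≈ 20.1066.


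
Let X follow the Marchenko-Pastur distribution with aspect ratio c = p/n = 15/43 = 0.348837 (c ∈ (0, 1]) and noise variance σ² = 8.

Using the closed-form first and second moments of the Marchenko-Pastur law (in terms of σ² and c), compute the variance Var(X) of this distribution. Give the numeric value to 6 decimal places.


Recall the MP moments m_1 = E[X] = σ² and m_2 = E[X²] = σ⁴ (1 + c).
m_1 = E[X] = σ² = 8, so m_1² = 64.
m_2 = E[X²] = σ⁴ (1 + c) = 64 · (1 + 0.348837) = 64 · 1.348837 = 86.325581.
(Note m_2 − m_1² simplifies to c · σ⁴ = 0.348837 · 64.)

Var(X) = m_2 − m_1² = 86.325581 − 64 = 22.325581.


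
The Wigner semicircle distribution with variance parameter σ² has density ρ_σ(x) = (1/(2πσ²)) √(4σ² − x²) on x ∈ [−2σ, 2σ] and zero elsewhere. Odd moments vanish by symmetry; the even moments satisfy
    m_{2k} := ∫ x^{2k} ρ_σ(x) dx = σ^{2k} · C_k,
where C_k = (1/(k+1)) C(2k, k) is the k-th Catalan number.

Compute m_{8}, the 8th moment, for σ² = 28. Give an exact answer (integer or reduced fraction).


By the scaled semicircle moment identity, m_{2k} = σ^{2k} · C_k with k = 4.
C_4 = (1/(k+1)) · C(2k, k) = (1/5) · C(8, 4) = (1/5) · 70 = 14.
σ^{2k} = (σ²)^k = (28)^4 = 614656.

Therefore m_{8} = σ^{8} · C_4 = 614656 · 14 = 8605184.


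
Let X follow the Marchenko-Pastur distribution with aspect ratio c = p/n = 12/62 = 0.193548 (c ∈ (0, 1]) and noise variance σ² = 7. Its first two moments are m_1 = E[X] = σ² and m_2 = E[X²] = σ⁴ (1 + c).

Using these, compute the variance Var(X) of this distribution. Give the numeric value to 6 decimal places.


m_1 = E[X] = σ² = 7, so m_1² = 49.
m_2 = E[X²] = σ⁴ (1 + c) = 49 · (1 + 0.193548) = 49 · 1.193548 = 58.483871.
(Note m_2 − m_1² simplifies to c · σ⁴ = 0.193548 · 49.)

Var(X) = m_2 − m_1² = 58.483871 − 49 = 9.483871.


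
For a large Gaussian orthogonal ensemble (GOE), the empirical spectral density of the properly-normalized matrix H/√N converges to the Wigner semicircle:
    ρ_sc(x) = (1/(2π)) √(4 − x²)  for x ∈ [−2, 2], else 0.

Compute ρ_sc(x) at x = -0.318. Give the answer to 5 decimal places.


ρ_sc(x) = (1/(2π)) √(4 − x²). With x = -0.318:
  4 − x² = 4 − (-0.318)² = 4 − 0.101124 = 3.898876.
  √(4 − x²) = 1.974557.
  1/(2π) = 0.159155.
  ρ_sc(-0.318) = 0.159155 · 1.974557 = 0.314261.

Rounded to 5 decimal places: ρ_sc(-0.318) ≈ 0.31426.


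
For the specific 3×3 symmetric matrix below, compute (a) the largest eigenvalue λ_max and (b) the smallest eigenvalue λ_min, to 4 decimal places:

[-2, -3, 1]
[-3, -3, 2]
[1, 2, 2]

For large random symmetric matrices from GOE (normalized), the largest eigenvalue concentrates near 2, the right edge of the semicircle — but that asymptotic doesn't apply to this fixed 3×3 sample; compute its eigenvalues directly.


Since M is real symmetric, all three eigenvalues are real; they are the roots of det(λI − M) = λ³ − (tr M) λ² + s λ − det M, where s is the sum of the principal 2×2 minors.
tr M = -2 + (-3) + 2 = -3.
s = ((-2)·(-3) − (-3)²) + ((-2)·2 − 1²) + ((-3)·2 − 2²) = -3 + (-5) + (-10) = -18.
det M (expand along row 1) = (-2)·(-10) − (-3)·(-8) + 1·(-3) = -7.
Characteristic polynomial: λ³ + 3λ² − 18λ + 7 = 0.
Substitute λ = y + (tr M)/3 = y − 1.000000 to remove the quadratic term: y³ + p·y + q = 0 with p = s − (tr M)²/3 = -21.000000 and q = −2(tr M)³/27 + (tr M)·s/3 − det M = 27.000000.
Three real roots ⇒ use the trigonometric (Viète) form: r = 2√(−p/3) = 5.291503, φ = arccos(3q/(p·r)) = arccos(-0.728931) = 2.387556 rad.
y_k = r·cos(φ/3 − 2πk/3) for k = 0, 1, 2 gives y = 3.702339, 1.422898, -5.125237.
λ_k = y_k − 1.000000 gives λ = 2.7023, 0.4229, -6.1252 (check: the sum is -3.0000 = tr M).

Hence λ_max = 2.7023 and λ_min = -6.1252.


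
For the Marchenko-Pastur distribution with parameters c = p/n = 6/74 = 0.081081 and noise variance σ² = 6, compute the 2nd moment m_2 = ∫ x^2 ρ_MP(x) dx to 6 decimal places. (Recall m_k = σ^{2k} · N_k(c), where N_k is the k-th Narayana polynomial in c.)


E[X²] = σ⁴ (1 + c) (second MP moment). With σ² = 6 (so σ⁴ = 36) and c = 6/74 = 0.081081: E[X²] = 36 · (1 + 0.081081) = 36 · 1.081081.

So E[X^2] = 38.918919.


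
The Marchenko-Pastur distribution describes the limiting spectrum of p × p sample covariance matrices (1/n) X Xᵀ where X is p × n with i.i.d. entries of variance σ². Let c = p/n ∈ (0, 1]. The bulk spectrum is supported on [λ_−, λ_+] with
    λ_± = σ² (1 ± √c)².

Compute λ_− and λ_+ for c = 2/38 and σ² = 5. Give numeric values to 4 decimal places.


c = 2/38 = 0.052632; √c = 0.229416.
λ_− = σ² (1 − √c)² = 5 · (1 − 0.229416)² = 5 · (0.770584)² = 2.969001.
λ_+ = σ² (1 + √c)² = 5 · (1 + 0.229416)² = 5 · (1.229416)² = 7.557315.

Rounded to 4 decimal places: λ_− ≈ 2.9690, λ_+ ≈ 7.5573.


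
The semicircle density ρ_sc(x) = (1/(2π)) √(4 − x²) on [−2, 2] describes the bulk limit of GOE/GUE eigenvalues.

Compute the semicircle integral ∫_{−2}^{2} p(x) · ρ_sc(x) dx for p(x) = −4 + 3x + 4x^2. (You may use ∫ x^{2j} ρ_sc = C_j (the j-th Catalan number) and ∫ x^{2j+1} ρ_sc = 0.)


Write p(x) = Σ a_i x^i, split into monomials and integrate each against ρ_sc separately.
Using ∫ x^{2j} ρ_sc = C_j = (1/(j+1)) C(2j, j) (Catalan numbers) and ∫ x^{2j+1} ρ_sc = 0 (odd monomials vanish by symmetry):
  i = 0 (even): a_0 · C_{0} = -4 · 1 = -4
  i = 1 (odd): ∫ x^1 ρ_sc = 0 (vanishes)
  i = 2 (even): a_2 · C_{1} = 4 · 1 = 4

Summing the contributions: ∫_{−2}^{2} p(x) ρ_sc(x) dx = (-4) + 4 = 0.


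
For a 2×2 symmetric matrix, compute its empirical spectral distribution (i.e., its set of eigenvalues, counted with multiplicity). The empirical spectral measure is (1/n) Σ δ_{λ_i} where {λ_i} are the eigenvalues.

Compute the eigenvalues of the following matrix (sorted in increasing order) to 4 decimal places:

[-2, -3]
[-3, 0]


Since M is real symmetric, both eigenvalues are real; they are the roots of det(λI − M) = λ² − (tr M) λ + det M.
tr M = -2 + 0 = -2.
det M = (-2)·0 − (-3)² = 0 − 9 = -9.
Characteristic polynomial: λ² + 2λ − 9 = 0.
Discriminant Δ = (tr M)² − 4·det M = 4 − (-36) = 40; √Δ = 6.324555.
λ = (tr M ± √Δ)/2 = (-2 ± 6.324555)/2, giving (tr M − √Δ)/2 = -4.1623 and (tr M + √Δ)/2 = 2.1623.

Eigenvalues sorted in increasing order: [-4.1623, 2.1623].


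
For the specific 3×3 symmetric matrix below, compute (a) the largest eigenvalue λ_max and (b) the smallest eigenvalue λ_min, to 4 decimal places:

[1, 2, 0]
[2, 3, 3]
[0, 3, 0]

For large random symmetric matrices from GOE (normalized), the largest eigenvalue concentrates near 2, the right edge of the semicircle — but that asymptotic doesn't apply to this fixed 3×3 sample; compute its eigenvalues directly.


Since M is real symmetric, all three eigenvalues are real; they are the roots of det(λI − M) = λ³ − (tr M) λ² + s λ − det M, where s is the sum of the principal 2×2 minors.
tr M = 1 + 3 + 0 = 4.
s = (1·3 − 2²) + (1·0 − 0²) + (3·0 − 3²) = -1 + 0 + (-9) = -10.
det M (expand along row 1) = 1·(-9) − 2·0 + 0·6 = -9.
Characteristic polynomial: λ³ − 4λ² − 10λ + 9 = 0.
Substitute λ = y + (tr M)/3 = y + 1.333333 to remove the quadratic term: y³ + p·y + q = 0 with p = s − (tr M)²/3 = -15.333333 and q = −2(tr M)³/27 + (tr M)·s/3 − det M = -9.074074.
Three real roots ⇒ use the trigonometric (Viète) form: r = 2√(−p/3) = 4.521553, φ = arccos(3q/(p·r)) = arccos(0.392644) = 1.167291 rad.
y_k = r·cos(φ/3 − 2πk/3) for k = 0, 1, 2 gives y = 4.183576, -0.606325, -3.577252.
λ_k = y_k + 1.333333 gives λ = 5.5169, 0.7270, -2.2439 (check: the sum is 4.0000 = tr M).

Hence λ_max = 5.5169 and λ_min = -2.2439.


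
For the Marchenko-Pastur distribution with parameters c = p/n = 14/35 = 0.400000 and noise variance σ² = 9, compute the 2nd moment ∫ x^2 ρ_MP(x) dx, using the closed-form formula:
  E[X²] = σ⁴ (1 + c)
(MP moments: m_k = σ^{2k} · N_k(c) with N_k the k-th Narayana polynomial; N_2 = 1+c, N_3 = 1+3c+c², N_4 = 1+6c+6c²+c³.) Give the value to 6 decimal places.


E[X²] = σ⁴ (1 + c) (second MP moment). With σ² = 9 (so σ⁴ = 81) and c = 14/35 = 0.400000: E[X²] = 81 · (1 + 0.400000) = 81 · 1.400000.

So E[X^2] = 113.400000.


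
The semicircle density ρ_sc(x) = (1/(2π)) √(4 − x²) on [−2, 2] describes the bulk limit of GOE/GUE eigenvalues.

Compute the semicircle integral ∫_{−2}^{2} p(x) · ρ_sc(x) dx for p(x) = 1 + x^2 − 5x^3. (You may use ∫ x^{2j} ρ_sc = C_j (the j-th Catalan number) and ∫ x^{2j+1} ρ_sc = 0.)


Write p(x) = Σ a_i x^i, split into monomials and integrate each against ρ_sc separately.
Using ∫ x^{2j} ρ_sc = C_j = (1/(j+1)) C(2j, j) (Catalan numbers) and ∫ x^{2j+1} ρ_sc = 0 (odd monomials vanish by symmetry):
  i = 0 (even): a_0 · C_{0} = 1 · 1 = 1
  i = 2 (even): a_2 · C_{1} = 1 · 1 = 1
  i = 3 (odd): ∫ x^3 ρ_sc = 0 (vanishes)

Summing the contributions: ∫_{−2}^{2} p(x) ρ_sc(x) dx = 1 + 1 = 2.


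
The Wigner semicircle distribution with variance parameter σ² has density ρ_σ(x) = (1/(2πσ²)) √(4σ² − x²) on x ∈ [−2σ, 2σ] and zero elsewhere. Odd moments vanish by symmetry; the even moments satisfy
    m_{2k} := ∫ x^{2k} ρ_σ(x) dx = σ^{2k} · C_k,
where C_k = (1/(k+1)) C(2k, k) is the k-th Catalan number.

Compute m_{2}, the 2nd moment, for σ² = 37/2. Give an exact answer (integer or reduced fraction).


By the scaled semicircle moment identity, m_{2k} = σ^{2k} · C_k with k = 1.
C_1 = (1/(k+1)) · C(2k, k) = (1/2) · C(2, 1) = (1/2) · 2 = 1.
σ^{2k} = (σ²)^k = (37/2)^1 = 37/2.

Therefore m_{2} = σ^{2} · C_1 = (37/2) · 1 = 37/2.


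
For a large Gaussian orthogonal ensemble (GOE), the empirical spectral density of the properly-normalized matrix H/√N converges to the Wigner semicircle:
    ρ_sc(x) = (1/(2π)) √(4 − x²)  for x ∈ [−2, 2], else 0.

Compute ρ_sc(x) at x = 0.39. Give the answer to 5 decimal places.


ρ_sc(x) = (1/(2π)) √(4 − x²). With x = 0.39:
  4 − x² = 4 − (0.39)² = 4 − 0.152100 = 3.847900.
  √(4 − x²) = 1.961606.
  1/(2π) = 0.159155.
  ρ_sc(0.39) = 0.159155 · 1.961606 = 0.312199.

Rounded to 5 decimal places: ρ_sc(0.39) ≈ 0.31220.


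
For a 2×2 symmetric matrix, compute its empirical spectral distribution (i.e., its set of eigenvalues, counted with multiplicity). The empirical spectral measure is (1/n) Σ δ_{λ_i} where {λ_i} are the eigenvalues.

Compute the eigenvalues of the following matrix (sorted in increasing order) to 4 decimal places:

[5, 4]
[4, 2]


Since M is real symmetric, both eigenvalues are real; they are the roots of det(λI − M) = λ² − (tr M) λ + det M.
tr M = 5 + 2 = 7.
det M = 5·2 − 4² = 10 − 16 = -6.
Characteristic polynomial: λ² − 7λ − 6 = 0.
Discriminant Δ = (tr M)² − 4·det M = 49 − (-24) = 73; √Δ = 8.544004.
λ = (tr M ± √Δ)/2 = (7 ± 8.544004)/2, giving (tr M − √Δ)/2 = -0.7720 and (tr M + √Δ)/2 = 7.7720.

Eigenvalues sorted in increasing order: [-0.7720, 7.7720].


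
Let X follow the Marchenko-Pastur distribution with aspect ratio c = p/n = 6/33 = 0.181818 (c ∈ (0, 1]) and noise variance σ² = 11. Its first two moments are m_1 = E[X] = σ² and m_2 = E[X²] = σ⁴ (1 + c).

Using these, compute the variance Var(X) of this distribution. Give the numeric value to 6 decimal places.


m_1 = E[X] = σ² = 11, so m_1² = 121.
m_2 = E[X²] = σ⁴ (1 + c) = 121 · (1 + 0.181818) = 121 · 1.181818 = 143.000000.
(Note m_2 − m_1² simplifies to c · σ⁴ = 0.181818 · 121.)

Var(X) = m_2 − m_1² = 143.000000 − 121 = 22.000000.


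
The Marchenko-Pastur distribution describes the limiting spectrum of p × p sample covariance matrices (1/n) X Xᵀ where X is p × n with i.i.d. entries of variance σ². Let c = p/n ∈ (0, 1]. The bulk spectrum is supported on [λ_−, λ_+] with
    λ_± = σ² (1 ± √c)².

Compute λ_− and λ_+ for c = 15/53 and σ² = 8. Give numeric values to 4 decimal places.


c = 15/53 = 0.283019; √c = 0.531995.
λ_− = σ² (1 − √c)² = 8 · (1 − 0.531995)² = 8 · (0.468005)² = 1.752228.
λ_+ = σ² (1 + √c)² = 8 · (1 + 0.531995)² = 8 · (1.531995)² = 18.776074.

Rounded to 4 decimal places: λ_− ≈ 1.7522, λ_+ ≈ 18.7761.


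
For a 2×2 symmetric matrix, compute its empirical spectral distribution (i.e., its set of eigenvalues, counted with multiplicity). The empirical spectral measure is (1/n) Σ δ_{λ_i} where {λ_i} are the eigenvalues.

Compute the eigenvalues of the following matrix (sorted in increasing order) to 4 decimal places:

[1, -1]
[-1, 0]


Since M is real symmetric, both eigenvalues are real; they are the roots of det(λI − M) = λ² − (tr M) λ + det M.
tr M = 1 + 0 = 1.
det M = 1·0 − (-1)² = 0 − 1 = -1.
Characteristic polynomial: λ² − λ − 1 = 0.
Discriminant Δ = (tr M)² − 4·det M = 1 − (-4) = 5; √Δ = 2.236068.
λ = (tr M ± √Δ)/2 = (1 ± 2.236068)/2, giving (tr M − √Δ)/2 = -0.6180 and (tr M + √Δ)/2 = 1.6180.

Eigenvalues sorted in increasing order: [-0.6180, 1.6180].


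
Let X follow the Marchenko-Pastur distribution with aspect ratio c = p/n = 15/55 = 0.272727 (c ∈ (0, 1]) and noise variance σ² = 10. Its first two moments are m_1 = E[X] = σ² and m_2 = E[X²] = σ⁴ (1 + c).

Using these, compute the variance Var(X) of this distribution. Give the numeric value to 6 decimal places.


m_1 = E[X] = σ² = 10, so m_1² = 100.
m_2 = E[X²] = σ⁴ (1 + c) = 100 · (1 + 0.272727) = 100 · 1.272727 = 127.272727.
(Note m_2 − m_1² simplifies to c · σ⁴ = 0.272727 · 100.)

Var(X) = m_2 − m_1² = 127.272727 − 100 = 27.272727.


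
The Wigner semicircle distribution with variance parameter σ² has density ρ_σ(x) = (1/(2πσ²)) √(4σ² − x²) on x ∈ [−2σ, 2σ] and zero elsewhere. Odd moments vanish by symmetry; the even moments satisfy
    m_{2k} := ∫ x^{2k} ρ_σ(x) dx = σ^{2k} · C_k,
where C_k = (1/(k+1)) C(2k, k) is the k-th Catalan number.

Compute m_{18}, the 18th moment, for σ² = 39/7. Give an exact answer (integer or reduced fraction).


By the scaled semicircle moment identity, m_{2k} = σ^{2k} · C_k with k = 9.
C_9 = (1/(k+1)) · C(2k, k) = (1/10) · C(18, 9) = (1/10) · 48620 = 4862.
σ^{2k} = (σ²)^k = (39/7)^9 = 208728361158759/40353607.

Therefore m_{18} = σ^{18} · C_9 = (208728361158759/40353607) · 4862 = 1014837291953886258/40353607.


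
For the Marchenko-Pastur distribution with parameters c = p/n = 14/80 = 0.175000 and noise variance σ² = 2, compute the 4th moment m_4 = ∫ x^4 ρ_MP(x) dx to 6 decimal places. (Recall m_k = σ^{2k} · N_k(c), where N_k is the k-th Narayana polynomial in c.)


E[X⁴] = σ⁸ (1 + 6c + 6c² + c³) (fourth MP moment). With σ² = 2 (so σ⁸ = 16) and c = 14/80 = 0.175000: E[X⁴] = 16 · (1 + 6·0.175000 + 6·(0.175000)² + (0.175000)³) = 16 · 2.239109.

So E[X^4] = 35.825750.


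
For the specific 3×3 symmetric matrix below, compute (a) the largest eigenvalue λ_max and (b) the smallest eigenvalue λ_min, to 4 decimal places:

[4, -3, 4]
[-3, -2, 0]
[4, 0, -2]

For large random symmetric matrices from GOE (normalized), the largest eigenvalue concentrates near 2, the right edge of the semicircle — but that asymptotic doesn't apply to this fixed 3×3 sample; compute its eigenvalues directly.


Since M is real symmetric, all three eigenvalues are real; they are the roots of det(λI − M) = λ³ − (tr M) λ² + s λ − det M, where s is the sum of the principal 2×2 minors.
tr M = 4 + (-2) + (-2) = 0.
s = (4·(-2) − (-3)²) + (4·(-2) − 4²) + ((-2)·(-2) − 0²) = -17 + (-24) + 4 = -37.
det M (expand along row 1) = 4·4 − (-3)·6 + 4·8 = 66.
Characteristic polynomial: λ³ − 37λ − 66 = 0.
Substitute λ = y + (tr M)/3 = y + 0.000000 to remove the quadratic term: y³ + p·y + q = 0 with p = s − (tr M)²/3 = -37.000000 and q = −2(tr M)³/27 + (tr M)·s/3 − det M = -66.000000.
Three real roots ⇒ use the trigonometric (Viète) form: r = 2√(−p/3) = 7.023769, φ = arccos(3q/(p·r)) = arccos(0.761892) = 0.704568 rad.
y_k = r·cos(φ/3 − 2πk/3) for k = 0, 1, 2 gives y = 6.830952, -2.000000, -4.830952.
λ_k = y_k + 0.000000 gives λ = 6.8310, -2.0000, -4.8310 (check: the sum is 0.0000 = tr M).

Hence λ_max = 6.8310 and λ_min = -4.8310.


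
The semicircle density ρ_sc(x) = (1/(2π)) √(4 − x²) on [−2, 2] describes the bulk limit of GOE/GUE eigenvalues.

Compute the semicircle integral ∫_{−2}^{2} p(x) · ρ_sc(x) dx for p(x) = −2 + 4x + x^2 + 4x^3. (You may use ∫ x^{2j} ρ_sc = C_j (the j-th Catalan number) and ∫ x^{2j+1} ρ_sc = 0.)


Write p(x) = Σ a_i x^i, split into monomials and integrate each against ρ_sc separately.
Using ∫ x^{2j} ρ_sc = C_j = (1/(j+1)) C(2j, j) (Catalan numbers) and ∫ x^{2j+1} ρ_sc = 0 (odd monomials vanish by symmetry):
  i = 0 (even): a_0 · C_{0} = -2 · 1 = -2
  i = 1 (odd): ∫ x^1 ρ_sc = 0 (vanishes)
  i = 2 (even): a_2 · C_{1} = 1 · 1 = 1
  i = 3 (odd): ∫ x^3 ρ_sc = 0 (vanishes)

Summing the contributions: ∫_{−2}^{2} p(x) ρ_sc(x) dx = (-2) + 1 = -1.


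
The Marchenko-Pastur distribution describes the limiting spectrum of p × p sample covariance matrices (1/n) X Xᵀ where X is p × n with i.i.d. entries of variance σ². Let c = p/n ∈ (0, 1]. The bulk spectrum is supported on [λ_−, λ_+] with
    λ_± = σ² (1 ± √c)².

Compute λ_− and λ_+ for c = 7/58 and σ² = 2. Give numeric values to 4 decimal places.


c = 7/58 = 0.120690; √c = 0.347404.
λ_− = σ² (1 − √c)² = 2 · (1 − 0.347404)² = 2 · (0.652596)² = 0.851763.
λ_+ = σ² (1 + √c)² = 2 · (1 + 0.347404)² = 2 · (1.347404)² = 3.630996.

Rounded to 4 decimal places: λ_− ≈ 0.8518, λ_+ ≈ 3.6310.


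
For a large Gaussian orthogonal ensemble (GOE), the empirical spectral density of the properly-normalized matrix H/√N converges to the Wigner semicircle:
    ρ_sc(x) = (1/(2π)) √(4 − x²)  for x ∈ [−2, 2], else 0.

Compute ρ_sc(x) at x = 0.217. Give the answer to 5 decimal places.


ρ_sc(x) = (1/(2π)) √(4 − x²). With x = 0.217:
  4 − x² = 4 − (0.217)² = 4 − 0.047089 = 3.952911.
  √(4 − x²) = 1.988193.
  1/(2π) = 0.159155.
  ρ_sc(0.217) = 0.159155 · 1.988193 = 0.316431.

Rounded to 5 decimal places: ρ_sc(0.217) ≈ 0.31643.


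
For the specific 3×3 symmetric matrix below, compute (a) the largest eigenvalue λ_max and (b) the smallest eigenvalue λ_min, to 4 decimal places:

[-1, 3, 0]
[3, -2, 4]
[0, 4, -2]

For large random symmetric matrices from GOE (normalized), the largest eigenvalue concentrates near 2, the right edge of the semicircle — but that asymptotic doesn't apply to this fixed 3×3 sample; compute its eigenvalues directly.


Since M is real symmetric, all three eigenvalues are real; they are the roots of det(λI − M) = λ³ − (tr M) λ² + s λ − det M, where s is the sum of the principal 2×2 minors.
tr M = -1 + (-2) + (-2) = -5.
s = ((-1)·(-2) − 3²) + ((-1)·(-2) − 0²) + ((-2)·(-2) − 4²) = -7 + 2 + (-12) = -17.
det M (expand along row 1) = (-1)·(-12) − 3·(-6) + 0·12 = 30.
Characteristic polynomial: λ³ + 5λ² − 17λ − 30 = 0.
Substitute λ = y + (tr M)/3 = y − 1.666667 to remove the quadratic term: y³ + p·y + q = 0 with p = s − (tr M)²/3 = -25.333333 and q = −2(tr M)³/27 + (tr M)·s/3 − det M = 7.592593.
Three real roots ⇒ use the trigonometric (Viète) form: r = 2√(−p/3) = 5.811865, φ = arccos(3q/(p·r)) = arccos(-0.154705) = 1.726125 rad.
y_k = r·cos(φ/3 − 2πk/3) for k = 0, 1, 2 gives y = 4.876087, 0.300782, -5.176869.
λ_k = y_k − 1.666667 gives λ = 3.2094, -1.3659, -6.8435 (check: the sum is -5.0000 = tr M).

Hence λ_max = 3.2094 and λ_min = -6.8435.


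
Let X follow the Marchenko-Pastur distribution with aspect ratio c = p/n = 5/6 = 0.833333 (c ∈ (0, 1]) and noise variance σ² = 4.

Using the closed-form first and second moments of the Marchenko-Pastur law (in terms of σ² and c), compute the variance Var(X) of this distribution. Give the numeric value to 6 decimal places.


Recall the MP moments m_1 = E[X] = σ² and m_2 = E[X²] = σ⁴ (1 + c).
m_1 = E[X] = σ² = 4, so m_1² = 16.
m_2 = E[X²] = σ⁴ (1 + c) = 16 · (1 + 0.833333) = 16 · 1.833333 = 29.333333.
(Note m_2 − m_1² simplifies to c · σ⁴ = 0.833333 · 16.)

Var(X) = m_2 − m_1² = 29.333333 − 16 = 13.333333.


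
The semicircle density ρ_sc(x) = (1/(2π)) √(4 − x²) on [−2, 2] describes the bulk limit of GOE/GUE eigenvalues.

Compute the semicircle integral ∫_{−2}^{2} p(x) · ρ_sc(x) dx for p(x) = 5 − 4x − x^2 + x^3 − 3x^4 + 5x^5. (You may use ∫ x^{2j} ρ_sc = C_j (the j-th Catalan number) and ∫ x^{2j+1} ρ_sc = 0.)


Write p(x) = Σ a_i x^i, split into monomials and integrate each against ρ_sc separately.
Using ∫ x^{2j} ρ_sc = C_j = (1/(j+1)) C(2j, j) (Catalan numbers) and ∫ x^{2j+1} ρ_sc = 0 (odd monomials vanish by symmetry):
  i = 0 (even): a_0 · C_{0} = 5 · 1 = 5
  i = 1 (odd): ∫ x^1 ρ_sc = 0 (vanishes)
  i = 2 (even): a_2 · C_{1} = -1 · 1 = -1
  i = 3 (odd): ∫ x^3 ρ_sc = 0 (vanishes)
  i = 4 (even): a_4 · C_{2} = -3 · 2 = -6
  i = 5 (odd): ∫ x^5 ρ_sc = 0 (vanishes)

Summing the contributions: ∫_{−2}^{2} p(x) ρ_sc(x) dx = 5 + (-1) + (-6) = -2.


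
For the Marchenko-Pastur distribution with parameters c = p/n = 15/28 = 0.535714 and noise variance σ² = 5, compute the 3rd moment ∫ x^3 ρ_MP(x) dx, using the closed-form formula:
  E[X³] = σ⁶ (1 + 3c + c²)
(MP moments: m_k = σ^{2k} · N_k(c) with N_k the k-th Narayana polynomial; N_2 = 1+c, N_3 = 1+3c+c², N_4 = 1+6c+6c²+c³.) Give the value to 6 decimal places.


E[X³] = σ⁶ (1 + 3c + c²) (third MP moment). With σ² = 5 (so σ⁶ = 125) and c = 15/28 = 0.535714: E[X³] = 125 · (1 + 3·0.535714 + (0.535714)²) = 125 · 2.894133.

So E[X^3] = 361.766582.


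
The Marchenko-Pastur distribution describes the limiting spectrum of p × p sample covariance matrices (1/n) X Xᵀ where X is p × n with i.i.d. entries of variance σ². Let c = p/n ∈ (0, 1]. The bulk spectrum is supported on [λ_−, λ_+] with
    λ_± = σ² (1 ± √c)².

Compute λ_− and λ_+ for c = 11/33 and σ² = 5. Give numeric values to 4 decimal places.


c = 11/33 = 0.333333; √c = 0.577350.
λ_− = σ² (1 − √c)² = 5 · (1 − 0.577350)² = 5 · (0.422650)² = 0.893164.
λ_+ = σ² (1 + √c)² = 5 · (1 + 0.577350)² = 5 · (1.577350)² = 12.440169.

Rounded to 4 decimal places: λ_− ≈ 0.8932, λ_+ ≈ 12.4402.


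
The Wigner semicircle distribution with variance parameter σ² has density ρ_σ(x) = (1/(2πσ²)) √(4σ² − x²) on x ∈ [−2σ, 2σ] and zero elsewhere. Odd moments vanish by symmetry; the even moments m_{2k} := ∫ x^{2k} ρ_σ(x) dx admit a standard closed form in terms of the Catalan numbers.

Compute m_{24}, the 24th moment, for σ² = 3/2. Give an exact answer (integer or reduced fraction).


By the scaled semicircle moment identity, m_{2k} = σ^{2k} · C_k with k = 12.
C_12 = (1/(k+1)) · C(2k, k) = (1/13) · C(24, 12) = (1/13) · 2704156 = 208012.
σ^{2k} = (σ²)^k = (3/2)^12 = 531441/4096.

Therefore m_{24} = σ^{24} · C_12 = (531441/4096) · 208012 = 27636526323/1024.


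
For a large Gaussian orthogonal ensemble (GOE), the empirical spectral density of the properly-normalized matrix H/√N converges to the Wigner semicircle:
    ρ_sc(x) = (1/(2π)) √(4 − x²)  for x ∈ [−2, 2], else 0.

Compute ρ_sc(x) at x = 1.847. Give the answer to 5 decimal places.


ρ_sc(x) = (1/(2π)) √(4 − x²). With x = 1.847:
  4 − x² = 4 − (1.847)² = 4 − 3.411409 = 0.588591.
  √(4 − x²) = 0.767197.
  1/(2π) = 0.159155.
  ρ_sc(1.847) = 0.159155 · 0.767197 = 0.122103.

Rounded to 5 decimal places: ρ_sc(1.847) ≈ 0.12210.


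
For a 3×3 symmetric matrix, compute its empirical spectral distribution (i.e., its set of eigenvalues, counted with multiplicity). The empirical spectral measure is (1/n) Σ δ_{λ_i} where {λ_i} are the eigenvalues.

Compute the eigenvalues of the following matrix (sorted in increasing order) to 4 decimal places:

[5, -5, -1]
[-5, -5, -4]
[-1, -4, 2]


Since M is real symmetric, all three eigenvalues are real; they are the roots of det(λI − M) = λ³ − (tr M) λ² + s λ − det M, where s is the sum of the principal 2×2 minors.
tr M = 5 + (-5) + 2 = 2.
s = (5·(-5) − (-5)²) + (5·2 − (-1)²) + ((-5)·2 − (-4)²) = -50 + 9 + (-26) = -67.
det M (expand along row 1) = 5·(-26) − (-5)·(-14) + (-1)·15 = -215.
Characteristic polynomial: λ³ − 2λ² − 67λ + 215 = 0.
Substitute λ = y + (tr M)/3 = y + 0.666667 to remove the quadratic term: y³ + p·y + q = 0 with p = s − (tr M)²/3 = -68.333333 and q = −2(tr M)³/27 + (tr M)·s/3 − det M = 169.740741.
Three real roots ⇒ use the trigonometric (Viète) form: r = 2√(−p/3) = 9.545214, φ = arccos(3q/(p·r)) = arccos(-0.780709) = 2.466596 rad.
y_k = r·cos(φ/3 − 2πk/3) for k = 0, 1, 2 gives y = 6.496588, 2.808032, -9.304620.
λ_k = y_k + 0.666667 gives λ = 7.1633, 3.4747, -8.6380 (check: the sum is 2.0000 = tr M).

Eigenvalues sorted in increasing order: [-8.6380, 3.4747, 7.1633].


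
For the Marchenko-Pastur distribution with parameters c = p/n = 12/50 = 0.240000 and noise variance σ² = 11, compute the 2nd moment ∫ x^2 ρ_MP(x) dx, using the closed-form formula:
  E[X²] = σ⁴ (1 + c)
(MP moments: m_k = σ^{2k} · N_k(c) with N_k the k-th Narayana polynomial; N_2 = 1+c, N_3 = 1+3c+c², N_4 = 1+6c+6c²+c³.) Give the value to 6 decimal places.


E[X²] = σ⁴ (1 + c) (second MP moment). With σ² = 11 (so σ⁴ = 121) and c = 12/50 = 0.240000: E[X²] = 121 · (1 + 0.240000) = 121 · 1.240000.

So E[X^2] = 150.040000.


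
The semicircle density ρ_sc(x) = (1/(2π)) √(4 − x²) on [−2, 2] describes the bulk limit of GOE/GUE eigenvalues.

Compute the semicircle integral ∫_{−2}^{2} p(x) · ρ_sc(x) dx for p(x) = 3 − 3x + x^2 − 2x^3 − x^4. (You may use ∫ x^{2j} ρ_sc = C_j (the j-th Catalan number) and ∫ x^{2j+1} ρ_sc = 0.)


Write p(x) = Σ a_i x^i, split into monomials and integrate each against ρ_sc separately.
Using ∫ x^{2j} ρ_sc = C_j = (1/(j+1)) C(2j, j) (Catalan numbers) and ∫ x^{2j+1} ρ_sc = 0 (odd monomials vanish by symmetry):
  i = 0 (even): a_0 · C_{0} = 3 · 1 = 3
  i = 1 (odd): ∫ x^1 ρ_sc = 0 (vanishes)
  i = 2 (even): a_2 · C_{1} = 1 · 1 = 1
  i = 3 (odd): ∫ x^3 ρ_sc = 0 (vanishes)
  i = 4 (even): a_4 · C_{2} = -1 · 2 = -2

Summing the contributions: ∫_{−2}^{2} p(x) ρ_sc(x) dx = 3 + 1 + (-2) = 2.


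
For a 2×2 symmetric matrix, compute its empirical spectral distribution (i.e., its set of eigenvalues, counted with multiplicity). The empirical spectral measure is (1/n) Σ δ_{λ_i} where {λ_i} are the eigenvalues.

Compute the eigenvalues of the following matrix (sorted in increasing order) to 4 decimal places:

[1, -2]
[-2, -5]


Since M is real symmetric, both eigenvalues are real; they are the roots of det(λI − M) = λ² − (tr M) λ + det M.
tr M = 1 + (-5) = -4.
det M = 1·(-5) − (-2)² = -5 − 4 = -9.
Characteristic polynomial: λ² + 4λ − 9 = 0.
Discriminant Δ = (tr M)² − 4·det M = 16 − (-36) = 52; √Δ = 7.211103.
λ = (tr M ± √Δ)/2 = (-4 ± 7.211103)/2, giving (tr M − √Δ)/2 = -5.6056 and (tr M + √Δ)/2 = 1.6056.

Eigenvalues sorted in increasing order: [-5.6056, 1.6056].


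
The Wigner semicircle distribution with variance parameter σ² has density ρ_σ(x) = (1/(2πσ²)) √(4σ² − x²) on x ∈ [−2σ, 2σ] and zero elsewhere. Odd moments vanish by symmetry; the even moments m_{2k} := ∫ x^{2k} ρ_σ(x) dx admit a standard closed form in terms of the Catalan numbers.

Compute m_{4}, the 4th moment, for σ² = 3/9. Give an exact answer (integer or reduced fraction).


By the scaled semicircle moment identity, m_{2k} = σ^{2k} · C_k with k = 2.
C_2 = (1/(k+1)) · C(2k, k) = (1/3) · C(4, 2) = (1/3) · 6 = 2.
σ^{2k} = (σ²)^k = (3/9)^2 = 1/9.

Therefore m_{4} = σ^{4} · C_2 = (1/9) · 2 = 2/9.
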